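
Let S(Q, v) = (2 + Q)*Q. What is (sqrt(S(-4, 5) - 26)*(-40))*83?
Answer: -9960*I*sqrt(2) ≈ -14086.0*I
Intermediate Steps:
S(Q, v) = Q*(2 + Q)
(sqrt(S(-4, 5) - 26)*(-40))*83 = (sqrt(-4*(2 - 4) - 26)*(-40))*83 = (sqrt(-4*(-2) - 26)*(-40))*83 = (sqrt(8 - 26)*(-40))*83 = (sqrt(-18)*(-40))*83 = ((3*I*sqrt(2))*(-40))*83 = -120*I*sqrt(2)*83 = -9960*I*sqrt(2)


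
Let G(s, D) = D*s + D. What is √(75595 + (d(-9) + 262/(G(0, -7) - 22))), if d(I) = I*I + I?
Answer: √63628349/29 ≈ 275.06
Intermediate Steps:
G(s, D) = D + D*s
d(I) = I + I² (d(I) = I² + I = I + I²)
√(75595 + (d(-9) + 262/(G(0, -7) - 22))) = √(75595 + (-9*(1 - 9) + 262/(-7*(1 + 0) - 22))) = √(75595 + (-9*(-8) + 262/(-7*1 - 22))) = √(75595 + (72 + 262/(-7 - 22))) = √(75595 + (72 + 262/(-29))) = √(75595 + (72 - 1/29*262)) = √(75595 + (72 - 262/29)) = √(75595 + 1826/29) = √(2194081/29) = √63628349/29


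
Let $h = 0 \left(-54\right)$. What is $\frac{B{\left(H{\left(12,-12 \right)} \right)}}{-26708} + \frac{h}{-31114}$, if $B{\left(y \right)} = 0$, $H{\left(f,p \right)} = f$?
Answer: $0$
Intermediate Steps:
$h = 0$
$\frac{B{\left(H{\left(12,-12 \right)} \right)}}{-26708} + \frac{h}{-31114} = \frac{0}{-26708} + \frac{0}{-31114} = 0 \left(- \frac{1}{26708}\right) + 0 \left(- \frac{1}{31114}\right) = 0 + 0 = 0$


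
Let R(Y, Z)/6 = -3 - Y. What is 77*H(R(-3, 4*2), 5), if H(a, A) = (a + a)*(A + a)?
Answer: 0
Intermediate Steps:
R(Y, Z) = -18 - 6*Y (R(Y, Z) = 6*(-3 - Y) = -18 - 6*Y)
H(a, A) = 2*a*(A + a) (H(a, A) = (2*a)*(A + a) = 2*a*(A + a))
77*H(R(-3, 4*2), 5) = 77*(2*(-18 - 6*(-3))*(5 + (-18 - 6*(-3)))) = 77*(2*(-18 + 18)*(5 + (-18 + 18))) = 77*(2*0*(5 + 0)) = 77*(2*0*5) = 77*0 = 0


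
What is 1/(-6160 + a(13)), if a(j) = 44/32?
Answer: -8/49269 ≈ -0.00016237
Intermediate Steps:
a(j) = 11/8 (a(j) = 44*(1/32) = 11/8)
1/(-6160 + a(13)) = 1/(-6160 + 11/8) = 1/(-49269/8) = -8/49269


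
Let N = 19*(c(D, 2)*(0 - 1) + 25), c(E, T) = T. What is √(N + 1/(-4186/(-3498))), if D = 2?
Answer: √1918004270/2093 ≈ 20.925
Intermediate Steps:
N = 437 (N = 19*(2*(0 - 1) + 25) = 19*(2*(-1) + 25) = 19*(-2 + 25) = 19*23 = 437)
√(N + 1/(-4186/(-3498))) = √(437 + 1/(-4186/(-3498))) = √(437 + 1/(-4186*(-1/3498))) = √(437 + 1/(2093/1749)) = √(437 + 1749/2093) = √(916390/2093) = √1918004270/2093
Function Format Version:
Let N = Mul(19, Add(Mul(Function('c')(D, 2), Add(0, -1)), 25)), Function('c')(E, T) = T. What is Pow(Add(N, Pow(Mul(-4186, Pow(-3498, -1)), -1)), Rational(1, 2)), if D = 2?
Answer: Mul(Rational(1, 2093), Pow(1918004270, Rational(1, 2))) ≈ 20.925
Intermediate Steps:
N = 437 (N = Mul(19, Add(Mul(2, Add(0, -1)), 25)) = Mul(19, Add(Mul(2, -1), 25)) = Mul(19, Add(-2, 25)) = Mul(19, 23) = 437)
Pow(Add(N, Pow(Mul(-4186, Pow(-3498, -1)), -1)), Rational(1, 2)) = Pow(Add(437, Pow(Mul(-4186, Pow(-3498, -1)), -1)), Rational(1, 2)) = Pow(Add(437, Pow(Mul(-4186, Rational(-1, 3498)), -1)), Rational(1, 2)) = Pow(Add(437, Pow(Rational(2093, 1749), -1)), Rational(1, 2)) = Pow(Add(437, Rational(1749, 2093)), Rational(1, 2)) = Pow(Rational(916390, 2093), Rational(1, 2)) = Mul(Rational(1, 2093), Pow(1918004270, Rational(1, 2)))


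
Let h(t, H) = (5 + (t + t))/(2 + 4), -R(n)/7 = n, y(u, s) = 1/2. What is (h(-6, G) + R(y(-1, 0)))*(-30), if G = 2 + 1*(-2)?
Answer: 140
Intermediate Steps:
y(u, s) = ½
G = 0 (G = 2 - 2 = 0)
R(n) = -7*n
h(t, H) = ⅚ + t/3 (h(t, H) = (5 + 2*t)/6 = (5 + 2*t)*(⅙) = ⅚ + t/3)
(h(-6, G) + R(y(-1, 0)))*(-30) = ((⅚ + (⅓)*(-6)) - 7*½)*(-30) = ((⅚ - 2) - 7/2)*(-30) = (-7/6 - 7/2)*(-30) = -14/3*(-30) = 140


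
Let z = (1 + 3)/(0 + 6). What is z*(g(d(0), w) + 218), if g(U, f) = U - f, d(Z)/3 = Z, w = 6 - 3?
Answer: 430/3 ≈ 143.33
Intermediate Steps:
w = 3
d(Z) = 3*Z
z = 2/3 (z = 4/6 = 4*(1/6) = 2/3 ≈ 0.66667)
z*(g(d(0), w) + 218) = 2*((3*0 - 1*3) + 218)/3 = 2*((0 - 3) + 218)/3 = 2*(-3 + 218)/3 = (2/3)*215 = 430/3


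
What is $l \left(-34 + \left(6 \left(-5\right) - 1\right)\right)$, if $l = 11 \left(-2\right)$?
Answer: $1430$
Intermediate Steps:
$l = -22$
$l \left(-34 + \left(6 \left(-5\right) - 1\right)\right) = - 22 \left(-34 + \left(6 \left(-5\right) - 1\right)\right) = - 22 \left(-34 - 31\right) = \left(-22\right) \left(-65\right) = 1430$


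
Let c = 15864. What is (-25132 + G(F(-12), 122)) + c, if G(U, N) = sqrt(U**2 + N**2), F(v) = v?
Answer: -9268 + 34*sqrt(13) ≈ -9145.4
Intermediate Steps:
G(U, N) = sqrt(N**2 + U**2)
(-25132 + G(F(-12), 122)) + c = (-25132 + sqrt(122**2 + (-12)**2)) + 15864 = (-25132 + sqrt(14884 + 144)) + 15864 = (-25132 + sqrt(15028)) + 15864 = (-25132 + 34*sqrt(13)) + 15864 = -9268 + 34*sqrt(13)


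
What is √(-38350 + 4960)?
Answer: 3*I*√3710 ≈ 182.73*I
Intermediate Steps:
√(-38350 + 4960) = √(-33390) = 3*I*√3710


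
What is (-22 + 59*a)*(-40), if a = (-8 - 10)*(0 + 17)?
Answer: 723040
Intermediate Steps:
a = -306 (a = -18*17 = -306)
(-22 + 59*a)*(-40) = (-22 + 59*(-306))*(-40) = (-22 - 18054)*(-40) = -18076*(-40) = 723040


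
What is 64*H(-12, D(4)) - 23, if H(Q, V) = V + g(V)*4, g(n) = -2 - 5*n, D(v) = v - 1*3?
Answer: -1751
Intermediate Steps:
D(v) = -3 + v (D(v) = v - 3 = -3 + v)
H(Q, V) = -8 - 19*V (H(Q, V) = V + (-2 - 5*V)*4 = V + (-8 - 20*V) = -8 - 19*V)
64*H(-12, D(4)) - 23 = 64*(-8 - 19*(-3 + 4)) - 23 = 64*(-8 - 19*1) - 23 = 64*(-8 - 19) - 23 = 64*(-27) - 23 = -1728 - 23 = -1751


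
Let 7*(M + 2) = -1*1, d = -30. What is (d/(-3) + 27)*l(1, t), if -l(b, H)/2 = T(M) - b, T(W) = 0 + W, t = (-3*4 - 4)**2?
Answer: 1628/7 ≈ 232.57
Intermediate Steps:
M = -15/7 (M = -2 + (-1*1)/7 = -2 + (1/7)*(-1) = -2 - 1/7 = -15/7 ≈ -2.1429)
t = 256 (t = (-12 - 4)**2 = (-16)**2 = 256)
T(W) = W
l(b, H) = 30/7 + 2*b (l(b, H) = -2*(-15/7 - b) = 30/7 + 2*b)
(d/(-3) + 27)*l(1, t) = (-30/(-3) + 27)*(30/7 + 2*1) = (-30*(-1/3) + 27)*(30/7 + 2) = (10 + 27)*(44/7) = 37*(44/7) = 1628/7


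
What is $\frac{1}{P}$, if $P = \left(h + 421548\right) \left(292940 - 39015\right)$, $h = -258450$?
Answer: $\frac{1}{41414659650} \approx 2.4146 \cdot 10^{-11}$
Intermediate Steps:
$P = 41414659650$ ($P = \left(-258450 + 421548\right) \left(292940 - 39015\right) = 163098 \cdot 253925 = 41414659650$)
$\frac{1}{P} = \frac{1}{41414659650}$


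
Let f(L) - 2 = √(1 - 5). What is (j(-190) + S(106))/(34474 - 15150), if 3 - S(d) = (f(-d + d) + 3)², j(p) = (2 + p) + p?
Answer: -99/4831 - 5*I/4831 ≈ -0.020493 - 0.001035*I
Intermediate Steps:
f(L) = 2 + 2*I (f(L) = 2 + √(1 - 5) = 2 + √(-4) = 2 + 2*I)
j(p) = 2 + 2*p
S(d) = 3 - (5 + 2*I)² (S(d) = 3 - ((2 + 2*I) + 3)² = 3 - (5 + 2*I)²)
(j(-190) + S(106))/(34474 - 15150) = ((2 + 2*(-190)) + (-18 - 20*I))/(34474 - 15150) = ((2 - 380) + (-18 - 20*I))/19324 = (-378 + (-18 - 20*I))*(1/19324) = (-396 - 20*I)*(1/19324) = -99/4831 - 5*I/4831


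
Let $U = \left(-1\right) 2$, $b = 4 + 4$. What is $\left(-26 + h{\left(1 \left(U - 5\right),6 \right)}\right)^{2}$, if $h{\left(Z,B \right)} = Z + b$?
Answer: $625$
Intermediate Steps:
$b = 8$
$U = -2$
$h{\left(Z,B \right)} = 8 + Z$ ($h{\left(Z,B \right)} = Z + 8 = 8 + Z$)
$\left(-26 + h{\left(1 \left(U - 5\right),6 \right)}\right)^{2} = \left(-26 + \left(8 + 1 \left(-2 - 5\right)\right)\right)^{2} = \left(-26 + \left(8 + 1 \left(-7\right)\right)\right)^{2} = \left(-26 + \left(8 - 7\right)\right)^{2} = \left(-26 + 1\right)^{2} = \left(-25\right)^{2} = 625$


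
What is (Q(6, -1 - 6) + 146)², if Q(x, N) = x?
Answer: 23104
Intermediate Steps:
(Q(6, -1 - 6) + 146)² = (6 + 146)² = 152² = 23104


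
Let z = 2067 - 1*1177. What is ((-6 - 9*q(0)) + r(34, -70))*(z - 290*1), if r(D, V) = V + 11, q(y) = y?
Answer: -39000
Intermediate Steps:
r(D, V) = 11 + V
z = 890 (z = 2067 - 1177 = 890)
((-6 - 9*q(0)) + r(34, -70))*(z - 290*1) = ((-6 - 9*0) + (11 - 70))*(890 - 290*1) = ((-6 + 0) - 59)*(890 - 290) = (-6 - 59)*600 = -65*600 = -39000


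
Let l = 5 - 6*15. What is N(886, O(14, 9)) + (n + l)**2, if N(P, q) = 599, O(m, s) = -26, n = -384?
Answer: 220560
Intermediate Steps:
l = -85 (l = 5 - 90 = -85)
N(886, O(14, 9)) + (n + l)**2 = 599 + (-384 - 85)**2 = 599 + (-469)**2 = 599 + 219961 = 220560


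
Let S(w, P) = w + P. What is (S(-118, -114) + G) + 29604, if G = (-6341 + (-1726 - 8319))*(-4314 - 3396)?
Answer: 126365432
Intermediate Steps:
S(w, P) = P + w
G = 126336060 (G = (-6341 - 10045)*(-7710) = -16386*(-7710) = 126336060)
(S(-118, -114) + G) + 29604 = ((-114 - 118) + 126336060) + 29604 = (-232 + 126336060) + 29604 = 126335828 + 29604 = 126365432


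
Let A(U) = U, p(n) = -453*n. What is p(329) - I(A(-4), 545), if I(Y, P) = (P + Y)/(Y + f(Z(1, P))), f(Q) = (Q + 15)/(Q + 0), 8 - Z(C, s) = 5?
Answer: -298615/2 ≈ -1.4931e+5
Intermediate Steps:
Z(C, s) = 3 (Z(C, s) = 8 - 1*5 = 8 - 5 = 3)
f(Q) = (15 + Q)/Q
I(Y, P) = (P + Y)/(6 + Y) (I(Y, P) = (P + Y)/(Y + (15 + 3)/3) = (P + Y)/(Y + (1/3)*18) = (P + Y)/(Y + 6) = (P + Y)/(6 + Y))
p(329) - I(A(-4), 545) = -453*329 - (545 - 4)/(6 - 4) = -149037 - 541/2 = -298615/2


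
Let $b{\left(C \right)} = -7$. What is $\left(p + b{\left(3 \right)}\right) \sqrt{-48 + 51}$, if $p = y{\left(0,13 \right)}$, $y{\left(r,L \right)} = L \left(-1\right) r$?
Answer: $- 7 \sqrt{3} \approx -12.124$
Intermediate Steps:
$y{\left(r,L \right)} = - L r$
$p = 0$ ($p = \left(-1\right) 13 \cdot 0 = 0$)
$\left(p + b{\left(3 \right)}\right) \sqrt{-48 + 51} = \left(0 - 7\right) \sqrt{-48 + 51} = - 7 \sqrt{3}$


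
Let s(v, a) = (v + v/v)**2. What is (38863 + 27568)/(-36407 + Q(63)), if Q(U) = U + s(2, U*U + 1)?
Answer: -66431/36335 ≈ -1.8283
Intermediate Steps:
s(v, a) = (1 + v)**2 (s(v, a) = (v + 1)**2 = (1 + v)**2)
Q(U) = 9 + U (Q(U) = U + (1 + 2)**2 = U + 3**2 = U + 9 = 9 + U)
(38863 + 27568)/(-36407 + Q(63)) = (38863 + 27568)/(-36407 + (9 + 63)) = 66431/(-36407 + 72) = 66431/(-36335) = 66431*(-1/36335) = -66431/36335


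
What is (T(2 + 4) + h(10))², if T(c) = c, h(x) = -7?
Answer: 1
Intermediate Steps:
(T(2 + 4) + h(10))² = ((2 + 4) - 7)² = (6 - 7)² = (-1)² = 1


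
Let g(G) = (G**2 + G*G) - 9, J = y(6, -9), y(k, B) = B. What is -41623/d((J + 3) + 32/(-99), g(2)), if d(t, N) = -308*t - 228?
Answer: -374607/15476 ≈ -24.206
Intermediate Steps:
J = -9
g(G) = -9 + 2*G**2 (g(G) = (G**2 + G**2) - 9 = 2*G**2 - 9 = -9 + 2*G**2)
d(t, N) = -228 - 308*t
-41623/d((J + 3) + 32/(-99), g(2)) = -41623/(-228 - 308*((-9 + 3) + 32/(-99))) = -41623/(-228 - 308*(-6 + 32*(-1/99))) = -41623/(-228 - 308*(-6 - 32/99)) = -41623/(-228 - 308*(-626/99)) = -41623/(-228 + 17528/9) = -41623/15476/9 = -41623*9/15476 = -1*374607/15476 = -374607/15476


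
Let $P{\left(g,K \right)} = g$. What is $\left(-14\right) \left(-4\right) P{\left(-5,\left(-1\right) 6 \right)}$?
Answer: $-280$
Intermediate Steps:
$\left(-14\right) \left(-4\right) P{\left(-5,\left(-1\right) 6 \right)} = \left(-14\right) \left(-4\right) \left(-5\right) = 56 \left(-5\right) = -280$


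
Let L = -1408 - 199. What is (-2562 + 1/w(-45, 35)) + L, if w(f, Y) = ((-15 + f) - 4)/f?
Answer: -266771/64 ≈ -4168.3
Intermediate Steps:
w(f, Y) = (-19 + f)/f
L = -1607
(-2562 + 1/w(-45, 35)) + L = (-2562 + 1/((-19 - 45)/(-45))) - 1607 = (-2562 + 1/(-1/45*(-64))) - 1607 = (-2562 + 1/(64/45)) - 1607 = (-2562 + 45/64) - 1607 = -163923/64 - 1607 = -266771/64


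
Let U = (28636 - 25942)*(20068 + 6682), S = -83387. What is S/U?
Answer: -83387/72064500 ≈ -0.0011571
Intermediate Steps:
U = 72064500 (U = 2694*26750 = 72064500)
S/U = -83387/72064500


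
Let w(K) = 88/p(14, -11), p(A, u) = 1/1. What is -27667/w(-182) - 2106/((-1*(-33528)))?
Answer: -3514411/11176 ≈ -314.46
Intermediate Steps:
p(A, u) = 1
w(K) = 88 (w(K) = 88/1 = 88*1 = 88)
-27667/w(-182) - 2106/((-1*(-33528))) = -27667/88 - 2106/((-1*(-33528))) = -27667*1/88 - 2106/33528 = -27667/88 - 2106*1/33528 = -27667/88 - 351/5588 = -3514411/11176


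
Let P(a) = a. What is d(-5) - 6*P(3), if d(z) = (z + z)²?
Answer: 82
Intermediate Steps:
d(z) = 4*z² (d(z) = (2*z)² = 4*z²)
d(-5) - 6*P(3) = 4*(-5)² - 6*3 = 4*25 - 18 = 100 - 18 = 82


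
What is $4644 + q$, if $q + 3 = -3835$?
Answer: $806$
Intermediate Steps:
$q = -3838$ ($q = -3 - 3835 = -3838$)
$4644 + q = 4644 - 3838 = 806$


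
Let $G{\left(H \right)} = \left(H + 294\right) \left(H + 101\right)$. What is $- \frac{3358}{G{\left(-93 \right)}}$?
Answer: $- \frac{1679}{804} \approx -2.0883$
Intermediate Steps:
$G{\left(H \right)} = \left(101 + H\right) \left(294 + H\right)$ ($G{\left(H \right)} = \left(294 + H\right) \left(101 + H\right) = \left(101 + H\right) \left(294 + H\right)$)
$- \frac{3358}{G{\left(-93 \right)}} = - \frac{3358}{29694 + \left(-93\right)^{2} + 395 \left(-93\right)} = - \frac{3358}{29694 + 8649 - 36735} = - \frac{3358}{1608} = \left(-3358\right) \frac{1}{1608} = - \frac{1679}{804}$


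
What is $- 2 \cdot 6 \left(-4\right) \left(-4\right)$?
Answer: $-192$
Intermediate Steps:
$- 2 \cdot 6 \left(-4\right) \left(-4\right) = \left(-2\right) \left(-24\right) \left(-4\right) = 48 \left(-4\right) = -192$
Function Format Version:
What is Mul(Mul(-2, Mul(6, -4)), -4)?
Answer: -192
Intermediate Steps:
Mul(Mul(-2, Mul(6, -4)), -4) = Mul(Mul(-2, -24), -4) = Mul(48, -4) = -192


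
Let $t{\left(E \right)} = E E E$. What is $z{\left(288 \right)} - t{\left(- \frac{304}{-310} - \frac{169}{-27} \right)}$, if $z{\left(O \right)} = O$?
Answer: $- \frac{6705827712899}{73297031625} \approx -91.488$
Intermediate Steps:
$t{\left(E \right)} = E^{3}$ ($t{\left(E \right)} = E^{2} E = E^{3}$)
$z{\left(288 \right)} - t{\left(- \frac{304}{-310} - \frac{169}{-27} \right)} = 288 - \left(- \frac{304}{-310} - \frac{169}{-27}\right)^{3} = 288 - \left(\left(-304\right) \left(- \frac{1}{310}\right) - - \frac{169}{27}\right)^{3} = 288 - \left(\frac{152}{155} + \frac{169}{27}\right)^{3} = 288 - \left(\frac{30299}{4185}\right)^{3} = 288 - \frac{27815372820899}{73297031625} = - \frac{6705827712899}{73297031625}$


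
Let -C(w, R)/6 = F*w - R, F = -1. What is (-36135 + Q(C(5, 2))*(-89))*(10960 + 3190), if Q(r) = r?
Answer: -564202950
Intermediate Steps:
C(w, R) = 6*R + 6*w (C(w, R) = -6*(-w - R) = -6*(-R - w) = 6*R + 6*w)
(-36135 + Q(C(5, 2))*(-89))*(10960 + 3190) = (-36135 + (6*2 + 6*5)*(-89))*(10960 + 3190) = (-36135 + (12 + 30)*(-89))*14150 = (-36135 + 42*(-89))*14150 = (-36135 - 3738)*14150 = -39873*14150 = -564202950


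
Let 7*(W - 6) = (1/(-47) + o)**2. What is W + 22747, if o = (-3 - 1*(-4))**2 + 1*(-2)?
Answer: 351831943/15463 ≈ 22753.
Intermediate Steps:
o = -1 (o = (-3 + 4)**2 - 2 = 1**2 - 2 = 1 - 2 = -1)
W = 95082/15463 (W = 6 + (1/(-47) - 1)**2/7 = 6 + (-1/47 - 1)**2/7 = 6 + (-48/47)**2/7 = 6 + (1/7)*(2304/2209) = 6 + 2304/15463 = 95082/15463 ≈ 6.1490)
W + 22747 = 95082/15463 + 22747 = 351831943/15463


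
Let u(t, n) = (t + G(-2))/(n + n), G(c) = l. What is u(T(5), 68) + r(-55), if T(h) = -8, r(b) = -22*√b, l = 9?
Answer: 1/136 - 22*I*√55 ≈ 0.0073529 - 163.16*I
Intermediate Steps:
G(c) = 9
u(t, n) = (9 + t)/(2*n) (u(t, n) = (t + 9)/(n + n) = (9 + t)/((2*n)) = (9 + t)*(1/(2*n)) = (9 + t)/(2*n))
u(T(5), 68) + r(-55) = (½)*(9 - 8)/68 - 22*I*√55 = (½)*(1/68)*1 - 22*I*√55 = 1/136 - 22*I*√55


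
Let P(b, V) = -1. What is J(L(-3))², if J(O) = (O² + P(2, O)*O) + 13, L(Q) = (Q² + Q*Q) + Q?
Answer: 49729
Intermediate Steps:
L(Q) = Q + 2*Q² (L(Q) = (Q² + Q²) + Q = 2*Q² + Q = Q + 2*Q²)
J(O) = 13 + O² - O (J(O) = (O² - O) + 13 = 13 + O² - O)
J(L(-3))² = (13 + (-3*(1 + 2*(-3)))² - (-3)*(1 + 2*(-3)))² = (13 + (-3*(1 - 6))² - (-3)*(1 - 6))² = (13 + (-3*(-5))² - (-3)*(-5))² = (13 + 15² - 1*15)² = (13 + 225 - 15)² = 223² = 49729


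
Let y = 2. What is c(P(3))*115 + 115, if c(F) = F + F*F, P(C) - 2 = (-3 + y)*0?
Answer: 805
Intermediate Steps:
P(C) = 2 (P(C) = 2 + (-3 + 2)*0 = 2 - 1*0 = 2 + 0 = 2)
c(F) = F + F²
c(P(3))*115 + 115 = (2*(1 + 2))*115 + 115 = (2*3)*115 + 115 = 6*115 + 115 = 690 + 115 = 805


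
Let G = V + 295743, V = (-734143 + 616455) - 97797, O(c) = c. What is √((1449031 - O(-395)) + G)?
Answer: 2*√382421 ≈ 1236.8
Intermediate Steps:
V = -215485 (V = -117688 - 97797 = -215485)
G = 80258 (G = -215485 + 295743 = 80258)
√((1449031 - O(-395)) + G) = √((1449031 - 1*(-395)) + 80258) = √((1449031 + 395) + 80258) = √(1449426 + 80258) = √1529684 = 2*√382421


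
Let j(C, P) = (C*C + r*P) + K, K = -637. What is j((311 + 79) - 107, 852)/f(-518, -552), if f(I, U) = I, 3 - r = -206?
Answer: -3480/7 ≈ -497.14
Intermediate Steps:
r = 209 (r = 3 - 1*(-206) = 3 + 206 = 209)
j(C, P) = -637 + C² + 209*P (j(C, P) = (C*C + 209*P) - 637 = (C² + 209*P) - 637 = -637 + C² + 209*P)
j((311 + 79) - 107, 852)/f(-518, -552) = (-637 + ((311 + 79) - 107)² + 209*852)/(-518) = (-637 + (390 - 107)² + 178068)*(-1/518) = (-637 + 283² + 178068)*(-1/518) = (-637 + 80089 + 178068)*(-1/518) = 257520*(-1/518) = -3480/7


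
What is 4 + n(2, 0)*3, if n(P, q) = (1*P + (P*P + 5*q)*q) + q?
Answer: 10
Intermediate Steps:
n(P, q) = P + q + q*(P² + 5*q) (n(P, q) = (P + (P² + 5*q)*q) + q = (P + q*(P² + 5*q)) + q = P + q + q*(P² + 5*q))
4 + n(2, 0)*3 = 4 + (2 + 0 + 5*0² + 0*2²)*3 = 4 + (2 + 0 + 5*0 + 0*4)*3 = 4 + (2 + 0 + 0 + 0)*3 = 4 + 2*3 = 4 + 6 = 10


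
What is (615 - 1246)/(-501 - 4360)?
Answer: 631/4861 ≈ 0.12981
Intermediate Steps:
(615 - 1246)/(-501 - 4360) = -631/(-4861) = -631*(-1/4861) = 631/4861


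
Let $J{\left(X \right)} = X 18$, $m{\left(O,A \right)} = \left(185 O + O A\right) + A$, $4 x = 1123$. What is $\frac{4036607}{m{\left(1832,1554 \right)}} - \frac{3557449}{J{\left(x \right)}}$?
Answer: $- \frac{1191433796213}{1695530106} \approx -702.69$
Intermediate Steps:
$x = \frac{1123}{4}$ ($x = \frac{1}{4} \cdot 1123 = \frac{1123}{4} \approx 280.75$)
$m{\left(O,A \right)} = A + 185 O + A O$ ($m{\left(O,A \right)} = \left(185 O + A O\right) + A = A + 185 O + A O$)
$J{\left(X \right)} = 18 X$
$\frac{4036607}{m{\left(1832,1554 \right)}} - \frac{3557449}{J{\left(x \right)}} = \frac{4036607}{1554 + 185 \cdot 1832 + 1554 \cdot 1832} - \frac{3557449}{18 \cdot \frac{1123}{4}} = \frac{4036607}{1554 + 338920 + 2846928} - \frac{3557449}{\frac{10107}{2}} = \frac{4036607}{3187402} - \frac{7114898}{10107} = 4036607 \cdot \frac{1}{3187402} - \frac{7114898}{10107} = \frac{212453}{167758} - \frac{7114898}{10107} = - \frac{1191433796213}{1695530106}$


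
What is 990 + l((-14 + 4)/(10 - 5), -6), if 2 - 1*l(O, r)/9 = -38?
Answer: 1350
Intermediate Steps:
l(O, r) = 360 (l(O, r) = 18 - 9*(-38) = 18 + 342 = 360)
990 + l((-14 + 4)/(10 - 5), -6) = 990 + 360 = 1350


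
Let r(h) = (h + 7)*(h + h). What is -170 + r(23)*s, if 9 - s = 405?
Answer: -546650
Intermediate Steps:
s = -396 (s = 9 - 1*405 = 9 - 405 = -396)
r(h) = 2*h*(7 + h) (r(h) = (7 + h)*(2*h) = 2*h*(7 + h))
-170 + r(23)*s = -170 + (2*23*(7 + 23))*(-396) = -170 + (2*23*30)*(-396) = -170 + 1380*(-396) = -170 - 546480 = -546650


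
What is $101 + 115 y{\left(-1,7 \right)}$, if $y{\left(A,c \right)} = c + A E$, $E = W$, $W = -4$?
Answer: $1366$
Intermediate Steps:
$E = -4$
$y{\left(A,c \right)} = c - 4 A$ ($y{\left(A,c \right)} = c + A \left(-4\right) = c - 4 A$)
$101 + 115 y{\left(-1,7 \right)} = 101 + 115 \left(7 - -4\right) = 101 + 115 \left(7 + 4\right) = 101 + 115 \cdot 11 = 101 + 1265 = 1366$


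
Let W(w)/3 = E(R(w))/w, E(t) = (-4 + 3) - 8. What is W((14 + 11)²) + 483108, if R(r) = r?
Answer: 301942473/625 ≈ 4.8311e+5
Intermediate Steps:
E(t) = -9 (E(t) = -1 - 8 = -9)
W(w) = -27/w (W(w) = 3*(-9/w) = -27/w)
W((14 + 11)²) + 483108 = -27/(14 + 11)² + 483108 = -27/(25²) + 483108 = -27/625 + 483108 = 301942473/625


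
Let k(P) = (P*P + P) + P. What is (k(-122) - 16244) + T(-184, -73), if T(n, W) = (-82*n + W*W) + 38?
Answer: 18851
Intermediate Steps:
k(P) = P**2 + 2*P (k(P) = (P**2 + P) + P = (P + P**2) + P = P**2 + 2*P)
T(n, W) = 38 + W**2 - 82*n (T(n, W) = (-82*n + W**2) + 38 = (W**2 - 82*n) + 38 = 38 + W**2 - 82*n)
(k(-122) - 16244) + T(-184, -73) = (-122*(2 - 122) - 16244) + (38 + (-73)**2 - 82*(-184)) = (-122*(-120) - 16244) + (38 + 5329 + 15088) = (14640 - 16244) + 20455 = -1604 + 20455 = 18851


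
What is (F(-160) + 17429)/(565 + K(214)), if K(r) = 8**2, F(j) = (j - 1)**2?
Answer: 2550/37 ≈ 68.919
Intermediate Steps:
F(j) = (-1 + j)**2
K(r) = 64
(F(-160) + 17429)/(565 + K(214)) = ((-1 - 160)**2 + 17429)/(565 + 64) = ((-161)**2 + 17429)/629 = (25921 + 17429)*(1/629) = 43350*(1/629) = 2550/37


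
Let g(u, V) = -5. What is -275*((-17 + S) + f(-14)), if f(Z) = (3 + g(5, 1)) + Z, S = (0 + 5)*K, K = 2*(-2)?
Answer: 14575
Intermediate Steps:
K = -4
S = -20 (S = (0 + 5)*(-4) = 5*(-4) = -20)
f(Z) = -2 + Z (f(Z) = (3 - 5) + Z = -2 + Z)
-275*((-17 + S) + f(-14)) = -275*((-17 - 20) + (-2 - 14)) = -275*(-37 - 16) = -275*(-53) = 14575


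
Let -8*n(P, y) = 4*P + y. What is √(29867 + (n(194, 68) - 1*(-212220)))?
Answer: √967926/2 ≈ 491.92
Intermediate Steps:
n(P, y) = -P/2 - y/8 (n(P, y) = -(4*P + y)/8 = -(y + 4*P)/8 = -P/2 - y/8)
√(29867 + (n(194, 68) - 1*(-212220))) = √(29867 + ((-½*194 - ⅛*68) - 1*(-212220))) = √(29867 + ((-97 - 17/2) + 212220)) = √(29867 + (-211/2 + 212220)) = √(29867 + 424229/2) = √(483963/2) = √967926/2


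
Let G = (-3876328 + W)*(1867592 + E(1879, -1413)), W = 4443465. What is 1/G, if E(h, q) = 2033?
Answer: 1/1060333513625 ≈ 9.4310e-13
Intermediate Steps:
G = 1060333513625 (G = (-3876328 + 4443465)*(1867592 + 2033) = 567137*1869625 = 1060333513625)
1/G = 1/1060333513625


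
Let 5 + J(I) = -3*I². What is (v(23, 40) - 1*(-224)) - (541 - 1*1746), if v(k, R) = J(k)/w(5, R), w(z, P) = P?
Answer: 6946/5 ≈ 1389.2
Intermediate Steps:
J(I) = -5 - 3*I²
v(k, R) = (-5 - 3*k²)/R
(v(23, 40) - 1*(-224)) - (541 - 1*1746) = ((-5 - 3*23²)/40 - 1*(-224)) - (541 - 1*1746) = ((-5 - 3*529)/40 + 224) - (541 - 1746) = ((-5 - 1587)/40 + 224) - 1*(-1205) = ((1/40)*(-1592) + 224) + 1205 = (-199/5 + 224) + 1205 = 921/5 + 1205 = 6946/5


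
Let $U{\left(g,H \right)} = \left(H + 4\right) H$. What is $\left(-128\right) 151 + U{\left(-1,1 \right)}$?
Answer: $-19323$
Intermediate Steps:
$U{\left(g,H \right)} = H \left(4 + H\right)$ ($U{\left(g,H \right)} = \left(4 + H\right) H = H \left(4 + H\right)$)
$\left(-128\right) 151 + U{\left(-1,1 \right)} = \left(-128\right) 151 + 1 \left(4 + 1\right) = -19328 + 1 \cdot 5 = -19328 + 5 = -19323$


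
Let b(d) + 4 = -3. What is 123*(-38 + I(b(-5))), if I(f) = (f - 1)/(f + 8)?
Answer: -5658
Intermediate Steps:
b(d) = -7 (b(d) = -4 - 3 = -7)
I(f) = (-1 + f)/(8 + f)
123*(-38 + I(b(-5))) = 123*(-38 + (-1 - 7)/(8 - 7)) = 123*(-38 - 8/1) = 123*(-38 + 1*(-8)) = 123*(-38 - 8) = 123*(-46) = -5658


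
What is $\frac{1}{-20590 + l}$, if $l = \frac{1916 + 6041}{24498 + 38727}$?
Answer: $- \frac{63225}{1301794793} \approx -4.8568 \cdot 10^{-5}$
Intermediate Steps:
$l = \frac{7957}{63225} \approx 0.12585$
$\frac{1}{-20590 + l} = \frac{1}{-20590 + \frac{7957}{63225}} = \frac{1}{- \frac{1301794793}{63225}} = - \frac{63225}{1301794793}$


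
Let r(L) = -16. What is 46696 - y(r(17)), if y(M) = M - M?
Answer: 46696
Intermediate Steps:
y(M) = 0
46696 - y(r(17)) = 46696 - 1*0 = 46696 + 0 = 46696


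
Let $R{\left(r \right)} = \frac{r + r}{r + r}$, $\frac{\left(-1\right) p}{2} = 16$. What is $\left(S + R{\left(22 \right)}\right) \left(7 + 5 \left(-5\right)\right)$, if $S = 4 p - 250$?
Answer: $6786$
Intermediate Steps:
$p = -32$ ($p = \left(-2\right) 16 = -32$)
$R{\left(r \right)} = 1$ ($R{\left(r \right)} = \frac{2 r}{2 r} = 2 r \frac{1}{2 r} = 1$)
$S = -378$ ($S = 4 \left(-32\right) - 250 = -128 - 250 = -378$)
$\left(S + R{\left(22 \right)}\right) \left(7 + 5 \left(-5\right)\right) = \left(-378 + 1\right) \left(7 + 5 \left(-5\right)\right) = - 377 \left(7 - 25\right) = \left(-377\right) \left(-18\right) = 6786$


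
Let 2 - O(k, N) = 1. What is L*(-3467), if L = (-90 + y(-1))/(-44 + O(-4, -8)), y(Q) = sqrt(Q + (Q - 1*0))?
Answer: -312030/43 + 3467*I*sqrt(2)/43 ≈ -7256.5 + 114.03*I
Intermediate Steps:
O(k, N) = 1 (O(k, N) = 2 - 1*1 = 2 - 1 = 1)
y(Q) = sqrt(2)*sqrt(Q) (y(Q) = sqrt(Q + (Q + 0)) = sqrt(Q + Q) = sqrt(2*Q) = sqrt(2)*sqrt(Q))
L = 90/43 - I*sqrt(2)/43 (L = (-90 + sqrt(2)*sqrt(-1))/(-44 + 1) = (-90 + sqrt(2)*I)/(-43) = (-90 + I*sqrt(2))*(-1/43) = 90/43 - I*sqrt(2)/43 ≈ 2.093 - 0.032889*I)
L*(-3467) = (90/43 - I*sqrt(2)/43)*(-3467) = -312030/43 + 3467*I*sqrt(2)/43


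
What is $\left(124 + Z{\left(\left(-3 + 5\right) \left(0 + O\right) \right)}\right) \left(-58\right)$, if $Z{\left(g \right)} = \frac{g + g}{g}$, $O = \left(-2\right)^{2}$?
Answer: $-7308$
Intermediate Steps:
$O = 4$
$Z{\left(g \right)} = 2$ ($Z{\left(g \right)} = \frac{2 g}{g} = 2$)
$\left(124 + Z{\left(\left(-3 + 5\right) \left(0 + O\right) \right)}\right) \left(-58\right) = \left(124 + 2\right) \left(-58\right) = 126 \left(-58\right) = -7308$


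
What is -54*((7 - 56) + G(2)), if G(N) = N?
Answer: 2538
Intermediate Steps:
-54*((7 - 56) + G(2)) = -54*((7 - 56) + 2) = -54*(-49 + 2) = -54*(-47) = 2538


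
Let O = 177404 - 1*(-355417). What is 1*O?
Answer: 532821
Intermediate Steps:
O = 532821 (O = 177404 + 355417 = 532821)
1*O = 1*532821 = 532821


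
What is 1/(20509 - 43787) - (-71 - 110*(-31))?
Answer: -77725243/23278 ≈ -3339.0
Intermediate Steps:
1/(20509 - 43787) - (-71 - 110*(-31)) = 1/(-23278) - (-71 + 3410) = -1/23278 - 1*3339 = -1/23278 - 3339 = -77725243/23278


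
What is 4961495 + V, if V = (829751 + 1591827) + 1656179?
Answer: 9039252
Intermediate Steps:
V = 4077757 (V = 2421578 + 1656179 = 4077757)
4961495 + V = 4961495 + 4077757 = 9039252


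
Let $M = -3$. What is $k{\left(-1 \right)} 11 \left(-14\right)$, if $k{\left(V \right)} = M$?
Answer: $462$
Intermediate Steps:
$k{\left(V \right)} = -3$
$k{\left(-1 \right)} 11 \left(-14\right) = \left(-3\right) 11 \left(-14\right) = \left(-33\right) \left(-14\right) = 462$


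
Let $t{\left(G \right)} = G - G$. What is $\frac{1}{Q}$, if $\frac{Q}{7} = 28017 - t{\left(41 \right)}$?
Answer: $\frac{1}{196119} \approx 5.0989 \cdot 10^{-6}$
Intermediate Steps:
$t{\left(G \right)} = 0$
$Q = 196119$ ($Q = 7 \left(28017 - 0\right) = 7 \left(28017 + 0\right) = 7 \cdot 28017 = 196119$)
$\frac{1}{Q} = \frac{1}{196119}$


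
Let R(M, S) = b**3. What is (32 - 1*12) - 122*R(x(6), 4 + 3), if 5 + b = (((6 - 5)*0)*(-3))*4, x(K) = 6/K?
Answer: 15270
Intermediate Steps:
b = -5 (b = -5 + (((6 - 5)*0)*(-3))*4 = -5 + ((1*0)*(-3))*4 = -5 + (0*(-3))*4 = -5 + 0*4 = -5 + 0 = -5)
R(M, S) = -125 (R(M, S) = (-5)**3 = -125)
(32 - 1*12) - 122*R(x(6), 4 + 3) = (32 - 1*12) - 122*(-125) = (32 - 12) + 15250 = 20 + 15250 = 15270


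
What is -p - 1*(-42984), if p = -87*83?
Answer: 50205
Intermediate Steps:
p = -7221
-p - 1*(-42984) = -1*(-7221) - 1*(-42984) = 7221 + 42984 = 50205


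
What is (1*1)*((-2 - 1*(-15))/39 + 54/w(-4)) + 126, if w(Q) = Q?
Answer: 677/6 ≈ 112.83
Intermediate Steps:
(1*1)*((-2 - 1*(-15))/39 + 54/w(-4)) + 126 = (1*1)*((-2 - 1*(-15))/39 + 54/(-4)) + 126 = 1*((-2 + 15)*(1/39) + 54*(-¼)) + 126 = 1*(13*(1/39) - 27/2) + 126 = 1*(⅓ - 27/2) + 126 = 1*(-79/6) + 126 = -79/6 + 126 = 677/6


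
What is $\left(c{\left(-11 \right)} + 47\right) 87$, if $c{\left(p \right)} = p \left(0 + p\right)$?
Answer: $14616$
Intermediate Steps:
$c{\left(p \right)} = p^{2}$ ($c{\left(p \right)} = p p = p^{2}$)
$\left(c{\left(-11 \right)} + 47\right) 87 = \left(\left(-11\right)^{2} + 47\right) 87 = \left(121 + 47\right) 87 = 168 \cdot 87 = 14616$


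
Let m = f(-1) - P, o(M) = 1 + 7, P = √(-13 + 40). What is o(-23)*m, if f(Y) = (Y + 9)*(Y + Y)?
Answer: -128 - 24*√3 ≈ -169.57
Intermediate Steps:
f(Y) = 2*Y*(9 + Y) (f(Y) = (9 + Y)*(2*Y) = 2*Y*(9 + Y))
P = 3*√3 (P = √27 = 3*√3 ≈ 5.1962)
o(M) = 8
m = -16 - 3*√3 (m = 2*(-1)*(9 - 1) - 3*√3 = 2*(-1)*8 - 3*√3 = -16 - 3*√3 ≈ -21.196)
o(-23)*m = 8*(-16 - 3*√3) = -128 - 24*√3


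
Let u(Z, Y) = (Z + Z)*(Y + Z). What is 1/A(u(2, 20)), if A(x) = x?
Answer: 1/88 ≈ 0.011364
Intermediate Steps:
u(Z, Y) = 2*Z*(Y + Z) (u(Z, Y) = (2*Z)*(Y + Z) = 2*Z*(Y + Z))
1/A(u(2, 20)) = 1/(2*2*(20 + 2)) = 1/(2*2*22) = 1/88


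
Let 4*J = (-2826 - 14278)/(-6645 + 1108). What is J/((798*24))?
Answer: 1069/26511156 ≈ 4.0323e-5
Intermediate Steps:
J = 4276/5537 (J = ((-2826 - 14278)/(-6645 + 1108))/4 = (-17104/(-5537))/4 = (-17104*(-1/5537))/4 = (¼)*(17104/5537) = 4276/5537 ≈ 0.77226)
J/((798*24)) = 4276/(5537*((798*24))) = (4276/5537)/19152 = (4276/5537)*(1/19152) = 1069/26511156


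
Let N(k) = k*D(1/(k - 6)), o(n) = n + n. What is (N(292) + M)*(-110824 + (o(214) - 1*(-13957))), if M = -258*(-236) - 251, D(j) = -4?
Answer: -5735130891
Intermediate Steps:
o(n) = 2*n
N(k) = -4*k (N(k) = k*(-4) = -4*k)
M = 60637 (M = 60888 - 251 = 60637)
(N(292) + M)*(-110824 + (o(214) - 1*(-13957))) = (-4*292 + 60637)*(-110824 + (2*214 - 1*(-13957))) = (-1168 + 60637)*(-110824 + (428 + 13957)) = 59469*(-110824 + 14385) = 59469*(-96439) = -5735130891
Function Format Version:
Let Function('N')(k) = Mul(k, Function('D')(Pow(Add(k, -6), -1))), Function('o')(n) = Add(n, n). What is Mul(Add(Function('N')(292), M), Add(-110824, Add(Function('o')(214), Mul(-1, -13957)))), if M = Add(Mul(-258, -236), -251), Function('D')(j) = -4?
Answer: -5735130891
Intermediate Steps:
Function('o')(n) = Mul(2, n)
Function('N')(k) = Mul(-4, k) (Function('N')(k) = Mul(k, -4) = Mul(-4, k))
M = 60637 (M = Add(60888, -251) = 60637)
Mul(Add(Function('N')(292), M), Add(-110824, Add(Function('o')(214), Mul(-1, -13957)))) = Mul(Add(Mul(-4, 292), 60637), Add(-110824, Add(Mul(2, 214), Mul(-1, -13957)))) = Mul(Add(-1168, 60637), Add(-110824, Add(428, 13957))) = Mul(59469, Add(-110824, 14385)) = Mul(59469, -96439) = -5735130891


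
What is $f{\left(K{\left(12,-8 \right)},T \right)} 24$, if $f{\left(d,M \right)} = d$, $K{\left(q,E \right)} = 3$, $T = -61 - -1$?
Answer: $72$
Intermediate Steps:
$T = -60$ ($T = -61 + 1 = -60$)
$f{\left(K{\left(12,-8 \right)},T \right)} 24 = 3 \cdot 24 = 72$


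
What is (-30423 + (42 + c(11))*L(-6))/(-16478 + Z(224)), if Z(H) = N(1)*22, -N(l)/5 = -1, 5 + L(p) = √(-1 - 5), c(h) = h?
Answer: 1918/1023 - 53*I*√6/16368 ≈ 1.8749 - 0.0079315*I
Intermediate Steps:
L(p) = -5 + I*√6 (L(p) = -5 + √(-1 - 5) = -5 + √(-6) = -5 + I*√6)
N(l) = 5 (N(l) = -5*(-1) = 5)
Z(H) = 110 (Z(H) = 5*22 = 110)
(-30423 + (42 + c(11))*L(-6))/(-16478 + Z(224)) = (-30423 + (42 + 11)*(-5 + I*√6))/(-16478 + 110) = (-30423 + 53*(-5 + I*√6))/(-16368) = (-30423 + (-265 + 53*I*√6))*(-1/16368) = (-30688 + 53*I*√6)*(-1/16368) = 1918/1023 - 53*I*√6/16368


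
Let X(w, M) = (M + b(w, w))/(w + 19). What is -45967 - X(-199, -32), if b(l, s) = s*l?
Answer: -8234491/180 ≈ -45747.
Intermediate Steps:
b(l, s) = l*s
X(w, M) = (M + w²)/(19 + w) (X(w, M) = (M + w*w)/(w + 19) = (M + w²)/(19 + w))
-45967 - X(-199, -32) = -45967 - (-32 + (-199)²)/(19 - 199) = -45967 - (-32 + 39601)/(-180) = -45967 - (-1)*39569/180 = -45967 - 1*(-39569/180) = -45967 + 39569/180 = -8234491/180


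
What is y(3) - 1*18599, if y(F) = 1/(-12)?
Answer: -223189/12 ≈ -18599.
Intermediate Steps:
y(F) = -1/12
y(3) - 1*18599 = -1/12 - 1*18599 = -1/12 - 18599 = -223189/12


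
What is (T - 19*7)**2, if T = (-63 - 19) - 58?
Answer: 74529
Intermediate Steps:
T = -140 (T = -82 - 58 = -140)
(T - 19*7)**2 = (-140 - 19*7)**2 = (-140 - 133)**2 = (-273)**2 = 74529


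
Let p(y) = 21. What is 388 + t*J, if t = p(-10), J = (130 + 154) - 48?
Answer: 5344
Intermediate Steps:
J = 236 (J = 284 - 48 = 236)
t = 21
388 + t*J = 388 + 21*236 = 388 + 4956 = 5344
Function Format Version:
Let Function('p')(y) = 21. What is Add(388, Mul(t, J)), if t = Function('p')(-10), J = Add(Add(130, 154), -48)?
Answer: 5344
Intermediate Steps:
J = 236 (J = Add(284, -48) = 236)
t = 21
Add(388, Mul(t, J)) = Add(388, Mul(21, 236)) = Add(388, 4956) = 5344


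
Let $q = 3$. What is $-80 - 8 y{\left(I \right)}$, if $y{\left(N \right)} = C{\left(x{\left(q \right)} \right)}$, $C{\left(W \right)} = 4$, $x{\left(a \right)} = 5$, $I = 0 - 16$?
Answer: $-112$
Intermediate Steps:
$I = -16$ ($I = 0 - 16 = -16$)
$y{\left(N \right)} = 4$
$-80 - 8 y{\left(I \right)} = -80 - 32 = -112$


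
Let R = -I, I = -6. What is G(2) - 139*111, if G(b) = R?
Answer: -15423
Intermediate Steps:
R = 6 (R = -1*(-6) = 6)
G(b) = 6
G(2) - 139*111 = 6 - 139*111 = 6 - 15429 = -15423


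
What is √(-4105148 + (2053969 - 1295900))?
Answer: I*√3347079 ≈ 1829.5*I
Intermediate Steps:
√(-4105148 + (2053969 - 1295900)) = √(-4105148 + 758069) = √(-3347079) = I*√3347079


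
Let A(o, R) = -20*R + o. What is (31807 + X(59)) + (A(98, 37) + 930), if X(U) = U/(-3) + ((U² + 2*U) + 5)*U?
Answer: 734134/3 ≈ 2.4471e+5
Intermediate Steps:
A(o, R) = o - 20*R
X(U) = -U/3 + U*(5 + U² + 2*U) (X(U) = U*(-⅓) + (5 + U² + 2*U)*U = -U/3 + U*(5 + U² + 2*U))
(31807 + X(59)) + (A(98, 37) + 930) = (31807 + (⅓)*59*(14 + 3*59² + 6*59)) + ((98 - 20*37) + 930) = (31807 + (⅓)*59*(14 + 3*3481 + 354)) + ((98 - 740) + 930) = (31807 + (⅓)*59*(14 + 10443 + 354)) + (-642 + 930) = (31807 + (⅓)*59*10811) + 288 = (31807 + 637849/3) + 288 = 733270/3 + 288 = 734134/3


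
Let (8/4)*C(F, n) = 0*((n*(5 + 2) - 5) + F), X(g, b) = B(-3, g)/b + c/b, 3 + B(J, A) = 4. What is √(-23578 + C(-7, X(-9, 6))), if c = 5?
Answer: I*√23578 ≈ 153.55*I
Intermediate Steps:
B(J, A) = 1 (B(J, A) = -3 + 4 = 1)
X(g, b) = 6/b (X(g, b) = 1/b + 5/b = 6/b)
C(F, n) = 0 (C(F, n) = (0*((n*(5 + 2) - 5) + F))/2 = (0*((n*7 - 5) + F))/2 = (0*((7*n - 5) + F))/2 = (0*((-5 + 7*n) + F))/2 = (0*(-5 + F + 7*n))/2 = (½)*0 = 0)
√(-23578 + C(-7, X(-9, 6))) = √(-23578 + 0) = √(-23578) = I*√23578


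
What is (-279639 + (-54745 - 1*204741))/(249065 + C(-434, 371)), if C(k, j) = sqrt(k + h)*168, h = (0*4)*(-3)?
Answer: -134277168125/62045623441 + 90573000*I*sqrt(434)/62045623441 ≈ -2.1642 + 0.030411*I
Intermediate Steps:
h = 0 (h = 0*(-3) = 0)
C(k, j) = 168*sqrt(k) (C(k, j) = sqrt(k + 0)*168 = sqrt(k)*168 = 168*sqrt(k))
(-279639 + (-54745 - 1*204741))/(249065 + C(-434, 371)) = (-279639 + (-54745 - 1*204741))/(249065 + 168*sqrt(-434)) = (-279639 + (-54745 - 204741))/(249065 + 168*(I*sqrt(434))) = (-279639 - 259486)/(249065 + 168*I*sqrt(434)) = -539125/(249065 + 168*I*sqrt(434))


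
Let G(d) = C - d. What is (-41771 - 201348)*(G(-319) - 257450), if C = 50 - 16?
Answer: 62505165543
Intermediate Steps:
C = 34
G(d) = 34 - d
(-41771 - 201348)*(G(-319) - 257450) = (-41771 - 201348)*((34 - 1*(-319)) - 257450) = -243119*((34 + 319) - 257450) = -243119*(353 - 257450) = -243119*(-257097) = 62505165543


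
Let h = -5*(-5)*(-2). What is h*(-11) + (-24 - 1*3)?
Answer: 523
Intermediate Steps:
h = -50 (h = 25*(-2) = -50)
h*(-11) + (-24 - 1*3) = -50*(-11) + (-24 - 1*3) = 550 + (-24 - 3) = 550 - 27 = 523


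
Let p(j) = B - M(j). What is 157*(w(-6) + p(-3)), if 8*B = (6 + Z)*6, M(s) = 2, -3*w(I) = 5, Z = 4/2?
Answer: 1099/3 ≈ 366.33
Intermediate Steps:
Z = 2 (Z = 4*(½) = 2)
w(I) = -5/3 (w(I) = -⅓*5 = -5/3)
B = 6 (B = ((6 + 2)*6)/8 = (8*6)/8 = (⅛)*48 = 6)
p(j) = 4 (p(j) = 6 - 1*2 = 6 - 2 = 4)
157*(w(-6) + p(-3)) = 157*(-5/3 + 4) = 157*(7/3) = 1099/3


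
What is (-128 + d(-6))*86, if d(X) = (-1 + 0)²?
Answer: -10922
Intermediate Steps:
d(X) = 1 (d(X) = (-1)² = 1)
(-128 + d(-6))*86 = (-128 + 1)*86 = -127*86 = -10922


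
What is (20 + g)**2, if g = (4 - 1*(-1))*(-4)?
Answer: 0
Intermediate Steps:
g = -20 (g = (4 + 1)*(-4) = 5*(-4) = -20)
(20 + g)**2 = (20 - 20)**2 = 0**2 = 0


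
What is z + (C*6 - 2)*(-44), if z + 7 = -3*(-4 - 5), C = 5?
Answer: -1212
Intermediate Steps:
z = 20 (z = -7 - 3*(-4 - 5) = -7 - 3*(-9) = -7 + 27 = 20)
z + (C*6 - 2)*(-44) = 20 + (5*6 - 2)*(-44) = 20 + (30 - 2)*(-44) = 20 + 28*(-44) = 20 - 1232 = -1212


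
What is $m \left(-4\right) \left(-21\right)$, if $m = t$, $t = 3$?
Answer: $252$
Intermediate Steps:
$m = 3$
$m \left(-4\right) \left(-21\right) = 3 \left(-4\right) \left(-21\right) = \left(-12\right) \left(-21\right) = 252$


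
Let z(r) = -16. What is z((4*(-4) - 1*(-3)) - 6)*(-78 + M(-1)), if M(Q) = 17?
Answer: 976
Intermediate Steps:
z((4*(-4) - 1*(-3)) - 6)*(-78 + M(-1)) = -16*(-78 + 17) = -16*(-61) = 976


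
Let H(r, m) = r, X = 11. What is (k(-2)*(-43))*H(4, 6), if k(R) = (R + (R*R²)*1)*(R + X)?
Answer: 15480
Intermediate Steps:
k(R) = (11 + R)*(R + R³) (k(R) = (R + (R*R²)*1)*(R + 11) = (R + R³*1)*(11 + R) = (R + R³)*(11 + R) = (11 + R)*(R + R³))
(k(-2)*(-43))*H(4, 6) = (-2*(11 - 2 + (-2)³ + 11*(-2)²)*(-43))*4 = (-2*(11 - 2 - 8 + 11*4)*(-43))*4 = (-2*(11 - 2 - 8 + 44)*(-43))*4 = (-2*45*(-43))*4 = -90*(-43)*4 = 3870*4 = 15480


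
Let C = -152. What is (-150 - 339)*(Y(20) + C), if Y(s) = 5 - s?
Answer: 81663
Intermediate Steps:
(-150 - 339)*(Y(20) + C) = (-150 - 339)*((5 - 1*20) - 152) = -489*((5 - 20) - 152) = -489*(-15 - 152) = -489*(-167) = 81663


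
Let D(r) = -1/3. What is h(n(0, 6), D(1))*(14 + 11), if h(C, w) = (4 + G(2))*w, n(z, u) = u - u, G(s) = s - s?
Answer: -100/3 ≈ -33.333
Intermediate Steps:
G(s) = 0
D(r) = -⅓ (D(r) = -1*⅓ = -⅓)
n(z, u) = 0
h(C, w) = 4*w (h(C, w) = (4 + 0)*w = 4*w)
h(n(0, 6), D(1))*(14 + 11) = (4*(-⅓))*(14 + 11) = -4/3*25 = -100/3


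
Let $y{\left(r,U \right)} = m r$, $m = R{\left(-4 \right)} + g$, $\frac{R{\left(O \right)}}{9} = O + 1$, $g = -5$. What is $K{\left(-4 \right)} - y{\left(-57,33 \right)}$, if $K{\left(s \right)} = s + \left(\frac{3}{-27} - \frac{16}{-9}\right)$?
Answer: $- \frac{5479}{3} \approx -1826.3$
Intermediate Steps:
$R{\left(O \right)} = 9 + 9 O$ ($R{\left(O \right)} = 9 \left(O + 1\right) = 9 \left(1 + O\right) = 9 + 9 O$)
$m = -32$ ($m = \left(9 + 9 \left(-4\right)\right) - 5 = \left(9 - 36\right) - 5 = -27 - 5 = -32$)
$y{\left(r,U \right)} = - 32 r$
$K{\left(s \right)} = \frac{5}{3} + s$ ($K{\left(s \right)} = s + \left(3 \left(- \frac{1}{27}\right) - - \frac{16}{9}\right) = s + \left(- \frac{1}{9} + \frac{16}{9}\right) = s + \frac{5}{3} = \frac{5}{3} + s$)
$K{\left(-4 \right)} - y{\left(-57,33 \right)} = \left(\frac{5}{3} - 4\right) - \left(-32\right) \left(-57\right) = - \frac{7}{3} - 1824 = - \frac{5479}{3}$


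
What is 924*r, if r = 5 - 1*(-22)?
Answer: 24948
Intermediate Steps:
r = 27 (r = 5 + 22 = 27)
924*r = 924*27 = 24948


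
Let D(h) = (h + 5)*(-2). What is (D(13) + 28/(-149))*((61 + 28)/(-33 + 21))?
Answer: 119972/447 ≈ 268.39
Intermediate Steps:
D(h) = -10 - 2*h (D(h) = (5 + h)*(-2) = -10 - 2*h)
(D(13) + 28/(-149))*((61 + 28)/(-33 + 21)) = ((-10 - 2*13) + 28/(-149))*((61 + 28)/(-33 + 21)) = ((-10 - 26) + 28*(-1/149))*(89/(-12)) = (-36 - 28/149)*(89*(-1/12)) = -5392/149*(-89/12) = 119972/447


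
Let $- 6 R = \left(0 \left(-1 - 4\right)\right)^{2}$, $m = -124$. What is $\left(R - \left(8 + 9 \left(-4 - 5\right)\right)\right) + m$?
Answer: $-51$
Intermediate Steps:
$R = 0$ ($R = - \frac{\left(0 \left(-1 - 4\right)\right)^{2}}{6} = - \frac{\left(0 \left(-5\right)\right)^{2}}{6} = - \frac{0^{2}}{6} = \left(- \frac{1}{6}\right) 0 = 0$)
$\left(R - \left(8 + 9 \left(-4 - 5\right)\right)\right) + m = \left(0 - \left(8 + 9 \left(-4 - 5\right)\right)\right) - 124 = \left(0 - -73\right) - 124 = \left(0 + \left(-8 + 81\right)\right) - 124 = \left(0 + 73\right) - 124 = 73 - 124 = -51$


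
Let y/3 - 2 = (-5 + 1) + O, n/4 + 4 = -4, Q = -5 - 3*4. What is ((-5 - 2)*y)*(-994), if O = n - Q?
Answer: -354858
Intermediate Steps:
Q = -17 (Q = -5 - 12 = -17)
n = -32 (n = -16 + 4*(-4) = -16 - 16 = -32)
O = -15 (O = -32 - 1*(-17) = -32 + 17 = -15)
y = -51 (y = 6 + 3*((-5 + 1) - 15) = 6 + 3*(-4 - 15) = 6 + 3*(-19) = 6 - 57 = -51)
((-5 - 2)*y)*(-994) = ((-5 - 2)*(-51))*(-994) = -7*(-51)*(-994) = 357*(-994) = -354858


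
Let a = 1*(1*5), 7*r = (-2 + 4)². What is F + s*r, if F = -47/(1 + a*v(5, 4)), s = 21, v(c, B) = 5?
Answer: 265/26 ≈ 10.192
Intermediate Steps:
r = 4/7 (r = (-2 + 4)²/7 = (⅐)*2² = (⅐)*4 = 4/7 ≈ 0.57143)
a = 5 (a = 1*5 = 5)
F = -47/26 (F = -47/(1 + 5*5) = -47/(1 + 25) = -47/26 ≈ -1.8077)
F + s*r = -47/26 + 21*(4/7) = -47/26 + 12 = 265/26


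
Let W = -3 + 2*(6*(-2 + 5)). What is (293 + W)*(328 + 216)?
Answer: 177344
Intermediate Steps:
W = 33 (W = -3 + 2*(6*3) = -3 + 2*18 = -3 + 36 = 33)
(293 + W)*(328 + 216) = (293 + 33)*(328 + 216) = 326*544 = 177344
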